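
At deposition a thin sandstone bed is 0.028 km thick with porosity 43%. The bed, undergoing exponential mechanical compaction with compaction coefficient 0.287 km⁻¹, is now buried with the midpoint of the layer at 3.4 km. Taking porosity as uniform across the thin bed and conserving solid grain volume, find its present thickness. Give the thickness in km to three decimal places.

0.019 km

Porosity at 3.4 km: n = 0.43·exp(−0.287×3.4) = 0.1621
Solid-volume conservation: h(1−n) = h₀(1−n₀) ⇒ h = h₀·(1−n₀)/(1−n)
h = 0.028 × (1 − 0.43)/(1 − 0.1621) = 0.028 × 0.6802 = 0.0190 km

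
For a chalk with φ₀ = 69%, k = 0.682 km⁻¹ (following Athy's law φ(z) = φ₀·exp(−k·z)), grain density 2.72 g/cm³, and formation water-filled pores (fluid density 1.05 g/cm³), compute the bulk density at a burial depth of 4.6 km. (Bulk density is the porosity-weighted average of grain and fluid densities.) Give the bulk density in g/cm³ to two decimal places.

2.67 g/cm³

Porosity at depth: φ = 0.69·exp(−0.682×4.6) = 0.69×0.0434 = 0.0299
Bulk density: ρ_b = (1−φ)ρ_g + φ·ρ_f = 0.9701×2.72 + 0.0299×1.05
       = 2.639 + 0.031 = 2.670 g/cm³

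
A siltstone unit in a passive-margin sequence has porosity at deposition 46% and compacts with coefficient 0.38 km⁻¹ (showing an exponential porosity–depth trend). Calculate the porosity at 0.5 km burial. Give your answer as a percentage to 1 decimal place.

φ = φ₀·exp(−c·Z) = 0.46 × exp(−0.38 × 0.5) = 0.46 × exp(−0.19)
  = 0.46 × 0.8270 = 0.3804

38.0%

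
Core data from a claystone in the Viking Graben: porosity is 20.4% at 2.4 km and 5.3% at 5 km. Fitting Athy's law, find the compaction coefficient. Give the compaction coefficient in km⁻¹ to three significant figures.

0.518 km⁻¹

Athy: φ(Z) = φ₀ e^(−kZ) ⇒ φ₁/φ₂ = e^{k(Z₂−Z₁)} ⇒ k = ln(φ₁/φ₂)/(Z₂−Z₁)
k = ln(0.204/0.053) / (5 − 2.4) = ln(3.849) / 2.6 = 1.3478 / 2.6 = 0.5184 km⁻¹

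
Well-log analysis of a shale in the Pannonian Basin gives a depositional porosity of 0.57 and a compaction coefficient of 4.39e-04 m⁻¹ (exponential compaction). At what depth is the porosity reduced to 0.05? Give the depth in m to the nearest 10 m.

5540 m

Working in km (1 km = 1000 m; k in km⁻¹ = k in m⁻¹ × 1000):
Invert Athy's law: z = ln(phi₀/phi) / k
z = ln(0.57/0.05) / 0.439 = ln(11.4) / 0.439 = 2.4336 / 0.439 = 5.544 km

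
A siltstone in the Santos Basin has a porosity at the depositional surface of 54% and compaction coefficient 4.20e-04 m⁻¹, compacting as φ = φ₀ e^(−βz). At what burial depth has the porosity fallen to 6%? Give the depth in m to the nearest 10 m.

5230 m

Working in km (1 km = 1000 m; β in km⁻¹ = β in m⁻¹ × 1000):
Invert Athy's law: z = ln(φ₀/φ) / β
z = ln(0.54/0.06) / 0.42 = ln(9) / 0.42 = 2.1972 / 0.42 = 5.231 km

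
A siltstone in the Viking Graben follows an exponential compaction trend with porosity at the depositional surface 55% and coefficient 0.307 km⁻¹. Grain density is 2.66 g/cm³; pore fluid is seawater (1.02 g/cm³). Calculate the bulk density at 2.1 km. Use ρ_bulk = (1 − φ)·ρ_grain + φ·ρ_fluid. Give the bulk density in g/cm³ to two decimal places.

2.19 g/cm³

Porosity at depth: phi = 0.55·exp(−0.307×2.1) = 0.55×0.5248 = 0.2887
Bulk density: ρ_b = (1−phi)ρ_g + phi·ρ_f = 0.7113×2.66 + 0.2887×1.02
       = 1.892 + 0.294 = 2.187 g/cm³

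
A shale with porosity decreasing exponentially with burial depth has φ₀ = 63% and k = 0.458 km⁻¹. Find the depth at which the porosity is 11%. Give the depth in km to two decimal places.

3.81 km

Invert Athy's law: d = ln(φ₀/φ) / k
d = ln(0.63/0.11) / 0.458 = ln(5.727) / 0.458 = 1.7452 / 0.458 = 3.811 km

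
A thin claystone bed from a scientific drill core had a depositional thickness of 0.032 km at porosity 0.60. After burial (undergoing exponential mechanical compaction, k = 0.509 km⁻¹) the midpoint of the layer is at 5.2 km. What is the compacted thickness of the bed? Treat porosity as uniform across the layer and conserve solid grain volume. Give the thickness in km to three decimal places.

0.013 km

Porosity at 5.2 km: n = 0.6·exp(−0.509×5.2) = 0.0425
Solid-volume conservation: h(1−n) = h₀(1−n₀) ⇒ h = h₀·(1−n₀)/(1−n)
h = 0.032 × (1 − 0.6)/(1 − 0.0425) = 0.032 × 0.4178 = 0.0134 km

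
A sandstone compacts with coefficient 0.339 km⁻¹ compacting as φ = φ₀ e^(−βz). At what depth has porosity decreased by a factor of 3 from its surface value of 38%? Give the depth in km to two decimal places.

3.24 km

φ/φ₀ = 1/3 ⇒ exp(−β·z) = 1/3 ⇒ z = ln(3) / β
z = 1.0986 / 0.339 = 3.241 km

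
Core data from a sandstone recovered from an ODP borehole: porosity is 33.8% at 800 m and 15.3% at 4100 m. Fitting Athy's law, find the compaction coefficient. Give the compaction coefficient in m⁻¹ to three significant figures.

Working in km (1 km = 1000 m; β in km⁻¹ = β in m⁻¹ × 1000):
Athy: n(d) = n₀ e^(−βd) ⇒ n₁/n₂ = e^{β(d₂−d₁)} ⇒ β = ln(n₁/n₂)/(d₂−d₁)
β = ln(0.338/0.153) / (4.1 − 0.8) = ln(2.209) / 3.3 = 0.7926 / 3.3 = 0.2402 km⁻¹

0.000240 m⁻¹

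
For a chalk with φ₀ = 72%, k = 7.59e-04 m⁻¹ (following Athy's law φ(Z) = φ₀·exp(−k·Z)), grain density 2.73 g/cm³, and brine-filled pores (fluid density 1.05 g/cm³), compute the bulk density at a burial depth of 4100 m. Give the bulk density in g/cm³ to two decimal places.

2.68 g/cm³

Working in km (1 km = 1000 m; k in km⁻¹ = k in m⁻¹ × 1000):
Porosity at depth: φ = 0.72·exp(−0.759×4.1) = 0.72×0.0445 = 0.0321
Bulk density: ρ_b = (1−φ)ρ_g + φ·ρ_f = 0.9679×2.73 + 0.0321×1.05
       = 2.642 + 0.034 = 2.676 g/cm³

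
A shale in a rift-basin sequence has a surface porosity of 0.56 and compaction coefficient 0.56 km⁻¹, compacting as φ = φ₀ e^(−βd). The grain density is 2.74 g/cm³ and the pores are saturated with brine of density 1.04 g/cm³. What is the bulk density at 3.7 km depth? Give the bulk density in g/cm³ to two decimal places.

Porosity at depth: φ = 0.56·exp(−0.56×3.7) = 0.56×0.1259 = 0.0705
Bulk density: ρ_b = (1−φ)ρ_g + φ·ρ_f = 0.9295×2.74 + 0.0705×1.04
       = 2.547 + 0.073 = 2.620 g/cm³

2.62 g/cm³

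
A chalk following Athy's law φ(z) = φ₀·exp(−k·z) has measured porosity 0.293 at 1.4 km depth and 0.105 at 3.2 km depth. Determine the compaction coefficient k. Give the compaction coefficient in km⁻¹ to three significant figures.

Athy: φ(z) = φ₀ e^(−kz) ⇒ φ₁/φ₂ = e^{k(z₂−z₁)} ⇒ k = ln(φ₁/φ₂)/(z₂−z₁)
k = ln(0.293/0.105) / (3.2 − 1.4) = ln(2.79) / 1.8 = 1.0262 / 1.8 = 0.5701 km⁻¹

0.570 km⁻¹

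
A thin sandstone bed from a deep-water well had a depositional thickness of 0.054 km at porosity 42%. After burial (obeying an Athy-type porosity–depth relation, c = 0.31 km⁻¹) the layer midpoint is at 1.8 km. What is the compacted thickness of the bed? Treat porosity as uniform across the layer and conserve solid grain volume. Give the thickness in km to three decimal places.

Porosity at 1.8 km: n = 0.42·exp(−0.31×1.8) = 0.2404
Solid-volume conservation: h(1−n) = h₀(1−n₀) ⇒ h = h₀·(1−n₀)/(1−n)
h = 0.054 × (1 − 0.42)/(1 − 0.2404) = 0.054 × 0.7635 = 0.0412 km

0.041 km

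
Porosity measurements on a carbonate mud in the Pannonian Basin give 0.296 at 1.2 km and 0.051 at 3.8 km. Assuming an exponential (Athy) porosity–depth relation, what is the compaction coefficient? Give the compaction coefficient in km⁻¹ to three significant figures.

Athy: phi(d) = phi₀ e^(−kd) ⇒ phi₁/phi₂ = e^{k(d₂−d₁)} ⇒ k = ln(phi₁/phi₂)/(d₂−d₁)
k = ln(0.296/0.051) / (3.8 − 1.2) = ln(5.804) / 2.6 = 1.7585 / 2.6 = 0.6764 km⁻¹

0.676 km⁻¹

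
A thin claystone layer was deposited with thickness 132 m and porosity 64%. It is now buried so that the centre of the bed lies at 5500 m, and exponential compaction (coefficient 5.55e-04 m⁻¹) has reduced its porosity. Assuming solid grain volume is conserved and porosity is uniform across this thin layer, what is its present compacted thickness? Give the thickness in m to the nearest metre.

49 m

Working in km (1 km = 1000 m; k in km⁻¹ = k in m⁻¹ × 1000):
Porosity at 5.5 km: phi = 0.64·exp(−0.555×5.5) = 0.0302
Solid-volume conservation: h(1−phi) = h₀(1−phi₀) ⇒ h = h₀·(1−phi₀)/(1−phi)
h = 0.132 × (1 − 0.64)/(1 − 0.0302) = 0.132 × 0.3712 = 0.0490 km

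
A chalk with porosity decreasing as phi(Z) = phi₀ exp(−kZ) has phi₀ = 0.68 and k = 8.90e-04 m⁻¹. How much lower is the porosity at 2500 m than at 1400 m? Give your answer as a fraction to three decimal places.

0.122

Working in km (1 km = 1000 m; k in km⁻¹ = k in m⁻¹ × 1000):
phi(1.4) = 0.68·e^(−0.89×1.4) = 0.1956
phi(2.5) = 0.68·e^(−0.89×2.5) = 0.0735
Δphi = 0.1956 − 0.0735 = 0.1221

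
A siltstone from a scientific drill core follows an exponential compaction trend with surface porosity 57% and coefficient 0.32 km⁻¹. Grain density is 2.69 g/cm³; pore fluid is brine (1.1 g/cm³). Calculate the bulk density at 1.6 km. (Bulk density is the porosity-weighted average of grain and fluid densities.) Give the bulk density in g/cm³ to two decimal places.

2.15 g/cm³

Porosity at depth: n = 0.57·exp(−0.32×1.6) = 0.57×0.5993 = 0.3416
Bulk density: ρ_b = (1−n)ρ_g + n·ρ_f = 0.6584×2.69 + 0.3416×1.1
       = 1.771 + 0.376 = 2.147 g/cm³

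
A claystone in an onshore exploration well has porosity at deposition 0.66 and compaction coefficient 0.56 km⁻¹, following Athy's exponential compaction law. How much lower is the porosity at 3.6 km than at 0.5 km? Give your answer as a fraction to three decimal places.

φ(0.5) = 0.66·e^(−0.56×0.5) = 0.4988
φ(3.6) = 0.66·e^(−0.56×3.6) = 0.0879
Δφ = 0.4988 − 0.0879 = 0.4109

0.411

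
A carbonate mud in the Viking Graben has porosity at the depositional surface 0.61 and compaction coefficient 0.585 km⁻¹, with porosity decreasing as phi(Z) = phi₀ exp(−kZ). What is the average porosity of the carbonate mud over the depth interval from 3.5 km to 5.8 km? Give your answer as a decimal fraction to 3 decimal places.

0.043

⟨phi⟩ = (1/(Z₂−Z₁)) ∫ phi₀ e^(−kZ) dZ = phi₀·(e^(−k·Z₁) − e^(−k·Z₂)) / (k·(Z₂−Z₁))
e^(−0.585×3.5) = 0.1291; e^(−0.585×5.8) = 0.0336
⟨phi⟩ = 0.61 × (0.1291 − 0.0336) / (0.585 × 2.3) = 0.61 × 0.0709 = 0.0433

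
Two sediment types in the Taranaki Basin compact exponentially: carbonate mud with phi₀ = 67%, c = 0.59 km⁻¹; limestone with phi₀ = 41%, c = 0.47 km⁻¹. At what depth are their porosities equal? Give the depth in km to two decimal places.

Set phi₀ₐ e^(−cₐz) = phi₀ᵦ e^(−cᵦz) ⇒ ln(phi₀ₐ/phi₀ᵦ) = (cₐ − cᵦ)·z
z = ln(0.67/0.41) / (0.59 − 0.47) = 0.4911 / 0.12 = 4.093 km

4.09 km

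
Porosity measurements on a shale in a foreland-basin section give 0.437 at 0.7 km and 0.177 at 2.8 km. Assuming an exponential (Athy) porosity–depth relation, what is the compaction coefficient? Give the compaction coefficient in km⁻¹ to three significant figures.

0.430 km⁻¹

Athy: φ(z) = φ₀ e^(−βz) ⇒ φ₁/φ₂ = e^{β(z₂−z₁)} ⇒ β = ln(φ₁/φ₂)/(z₂−z₁)
β = ln(0.437/0.177) / (2.8 − 0.7) = ln(2.469) / 2.1 = 0.9038 / 2.1 = 0.4304 km⁻¹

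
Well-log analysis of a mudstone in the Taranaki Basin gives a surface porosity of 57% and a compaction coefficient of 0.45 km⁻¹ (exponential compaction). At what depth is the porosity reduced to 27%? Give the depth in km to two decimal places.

1.66 km

Invert Athy's law: z = ln(φ₀/φ) / c
z = ln(0.57/0.27) / 0.45 = ln(2.111) / 0.45 = 0.7472 / 0.45 = 1.660 km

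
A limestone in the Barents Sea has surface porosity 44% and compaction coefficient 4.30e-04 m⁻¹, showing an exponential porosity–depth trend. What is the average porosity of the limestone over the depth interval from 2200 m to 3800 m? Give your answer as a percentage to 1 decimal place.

12.4%

Working in km (1 km = 1000 m; k in km⁻¹ = k in m⁻¹ × 1000):
⟨n⟩ = (1/(z₂−z₁)) ∫ n₀ e^(−kz) dz = n₀·(e^(−k·z₁) − e^(−k·z₂)) / (k·(z₂−z₁))
e^(−0.43×2.2) = 0.3883; e^(−0.43×3.8) = 0.1951
⟨n⟩ = 0.44 × (0.3883 − 0.1951) / (0.43 × 1.6) = 0.44 × 0.2807 = 0.1235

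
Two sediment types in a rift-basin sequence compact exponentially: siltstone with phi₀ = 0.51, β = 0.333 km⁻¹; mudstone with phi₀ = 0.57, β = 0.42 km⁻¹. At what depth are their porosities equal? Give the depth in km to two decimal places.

Set phi₀ₐ e^(−βₐZ) = phi₀ᵦ e^(−βᵦZ) ⇒ ln(phi₀ₐ/phi₀ᵦ) = (βₐ − βᵦ)·Z
Z = ln(0.51/0.57) / (0.333 − 0.42) = -0.1112 / -0.087 = 1.278 km

1.28 km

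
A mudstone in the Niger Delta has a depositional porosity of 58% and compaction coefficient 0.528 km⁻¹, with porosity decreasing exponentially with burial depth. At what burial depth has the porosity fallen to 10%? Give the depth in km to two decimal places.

3.33 km

Invert Athy's law: Z = ln(phi₀/phi) / c
Z = ln(0.58/0.1) / 0.528 = ln(5.8) / 0.528 = 1.7579 / 0.528 = 3.329 km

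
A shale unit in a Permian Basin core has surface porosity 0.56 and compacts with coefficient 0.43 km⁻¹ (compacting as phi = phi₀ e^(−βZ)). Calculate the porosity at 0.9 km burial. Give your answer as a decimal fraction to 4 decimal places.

0.3803

phi = phi₀·exp(−β·Z) = 0.56 × exp(−0.43 × 0.9) = 0.56 × exp(−0.387)
  = 0.56 × 0.6791 = 0.3803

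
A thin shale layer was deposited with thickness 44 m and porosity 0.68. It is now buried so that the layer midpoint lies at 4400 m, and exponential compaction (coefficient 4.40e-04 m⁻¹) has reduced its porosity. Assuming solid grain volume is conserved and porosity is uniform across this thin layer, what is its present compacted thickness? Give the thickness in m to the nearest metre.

Working in km (1 km = 1000 m; c in km⁻¹ = c in m⁻¹ × 1000):
Porosity at 4.4 km: n = 0.68·exp(−0.44×4.4) = 0.0981
Solid-volume conservation: h(1−n) = h₀(1−n₀) ⇒ h = h₀·(1−n₀)/(1−n)
h = 0.044 × (1 − 0.68)/(1 − 0.0981) = 0.044 × 0.3548 = 0.0156 km

16 m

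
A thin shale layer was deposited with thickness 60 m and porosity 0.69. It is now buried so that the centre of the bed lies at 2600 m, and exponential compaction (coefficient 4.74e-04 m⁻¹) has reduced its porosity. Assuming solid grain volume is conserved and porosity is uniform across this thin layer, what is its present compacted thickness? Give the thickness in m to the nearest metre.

Working in km (1 km = 1000 m; k in km⁻¹ = k in m⁻¹ × 1000):
Porosity at 2.6 km: φ = 0.69·exp(−0.474×2.6) = 0.2012
Solid-volume conservation: h(1−φ) = h₀(1−φ₀) ⇒ h = h₀·(1−φ₀)/(1−φ)
h = 0.06 × (1 − 0.69)/(1 − 0.2012) = 0.06 × 0.3881 = 0.0233 km

23 m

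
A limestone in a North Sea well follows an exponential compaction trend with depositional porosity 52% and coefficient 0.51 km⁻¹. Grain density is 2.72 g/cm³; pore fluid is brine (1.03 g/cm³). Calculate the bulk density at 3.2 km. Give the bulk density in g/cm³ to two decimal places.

Porosity at depth: φ = 0.52·exp(−0.51×3.2) = 0.52×0.1955 = 0.1017
Bulk density: ρ_b = (1−φ)ρ_g + φ·ρ_f = 0.8983×2.72 + 0.1017×1.03
       = 2.443 + 0.105 = 2.548 g/cm³

2.55 g/cm³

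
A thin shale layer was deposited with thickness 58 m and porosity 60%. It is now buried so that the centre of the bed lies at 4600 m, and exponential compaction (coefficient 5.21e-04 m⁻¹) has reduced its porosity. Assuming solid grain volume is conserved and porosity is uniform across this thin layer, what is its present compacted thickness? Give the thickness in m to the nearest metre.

Working in km (1 km = 1000 m; c in km⁻¹ = c in m⁻¹ × 1000):
Porosity at 4.6 km: φ = 0.6·exp(−0.521×4.6) = 0.0546
Solid-volume conservation: h(1−φ) = h₀(1−φ₀) ⇒ h = h₀·(1−φ₀)/(1−φ)
h = 0.058 × (1 − 0.6)/(1 − 0.0546) = 0.058 × 0.4231 = 0.0245 km

25 m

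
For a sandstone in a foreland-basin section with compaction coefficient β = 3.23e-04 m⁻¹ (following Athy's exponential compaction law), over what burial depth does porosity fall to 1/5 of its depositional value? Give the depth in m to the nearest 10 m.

Working in km (1 km = 1000 m; β in km⁻¹ = β in m⁻¹ × 1000):
φ/φ₀ = 1/5 ⇒ exp(−β·d) = 1/5 ⇒ d = ln(5) / β
d = 1.6094 / 0.323 = 4.983 km

4980 m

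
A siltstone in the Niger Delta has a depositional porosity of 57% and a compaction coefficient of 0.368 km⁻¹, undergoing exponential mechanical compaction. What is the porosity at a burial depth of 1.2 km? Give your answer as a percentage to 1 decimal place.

36.7%

φ = φ₀·exp(−β·z) = 0.57 × exp(−0.368 × 1.2) = 0.57 × exp(−0.4416)
  = 0.57 × 0.6430 = 0.3665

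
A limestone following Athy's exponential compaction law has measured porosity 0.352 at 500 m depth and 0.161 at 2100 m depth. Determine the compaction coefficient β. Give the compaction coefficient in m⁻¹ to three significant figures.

0.000489 m⁻¹

Working in km (1 km = 1000 m; β in km⁻¹ = β in m⁻¹ × 1000):
Athy: n(d) = n₀ e^(−βd) ⇒ n₁/n₂ = e^{β(d₂−d₁)} ⇒ β = ln(n₁/n₂)/(d₂−d₁)
β = ln(0.352/0.161) / (2.1 − 0.5) = ln(2.186) / 1.6 = 0.7822 / 1.6 = 0.4889 km⁻¹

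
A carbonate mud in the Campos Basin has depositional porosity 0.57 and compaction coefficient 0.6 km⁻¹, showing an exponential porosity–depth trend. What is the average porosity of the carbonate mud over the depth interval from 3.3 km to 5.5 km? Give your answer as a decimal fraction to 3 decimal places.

⟨phi⟩ = (1/(Z₂−Z₁)) ∫ phi₀ e^(−cZ) dZ = phi₀·(e^(−c·Z₁) − e^(−c·Z₂)) / (c·(Z₂−Z₁))
e^(−0.6×3.3) = 0.1381; e^(−0.6×5.5) = 0.0369
⟨phi⟩ = 0.57 × (0.1381 − 0.0369) / (0.6 × 2.2) = 0.57 × 0.0767 = 0.0437

0.044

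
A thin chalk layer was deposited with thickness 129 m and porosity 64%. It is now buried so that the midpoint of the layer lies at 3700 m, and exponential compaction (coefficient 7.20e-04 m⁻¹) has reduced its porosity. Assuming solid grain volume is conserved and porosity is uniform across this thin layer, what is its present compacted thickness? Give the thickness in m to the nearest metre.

Working in km (1 km = 1000 m; β in km⁻¹ = β in m⁻¹ × 1000):
Porosity at 3.7 km: n = 0.64·exp(−0.72×3.7) = 0.0446
Solid-volume conservation: h(1−n) = h₀(1−n₀) ⇒ h = h₀·(1−n₀)/(1−n)
h = 0.129 × (1 − 0.64)/(1 − 0.0446) = 0.129 × 0.3768 = 0.0486 km

49 m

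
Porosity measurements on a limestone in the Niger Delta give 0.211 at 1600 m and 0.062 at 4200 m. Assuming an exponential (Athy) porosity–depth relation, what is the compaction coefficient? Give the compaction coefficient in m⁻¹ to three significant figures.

0.000471 m⁻¹

Working in km (1 km = 1000 m; k in km⁻¹ = k in m⁻¹ × 1000):
Athy: φ(d) = φ₀ e^(−kd) ⇒ φ₁/φ₂ = e^{k(d₂−d₁)} ⇒ k = ln(φ₁/φ₂)/(d₂−d₁)
k = ln(0.211/0.062) / (4.2 − 1.6) = ln(3.403) / 2.6 = 1.2247 / 2.6 = 0.471 km⁻¹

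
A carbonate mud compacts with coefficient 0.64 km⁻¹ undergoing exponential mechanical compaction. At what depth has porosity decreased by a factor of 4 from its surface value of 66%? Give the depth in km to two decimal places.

2.17 km

φ/φ₀ = 1/4 ⇒ exp(−k·z) = 1/4 ⇒ z = ln(4) / k
z = 1.3863 / 0.64 = 2.166 km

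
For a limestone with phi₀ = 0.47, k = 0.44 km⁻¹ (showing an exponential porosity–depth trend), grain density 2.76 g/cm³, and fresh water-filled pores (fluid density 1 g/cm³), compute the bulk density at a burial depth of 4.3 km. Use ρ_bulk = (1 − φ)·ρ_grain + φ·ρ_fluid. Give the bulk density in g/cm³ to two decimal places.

2.64 g/cm³

Porosity at depth: phi = 0.47·exp(−0.44×4.3) = 0.47×0.1508 = 0.0709
Bulk density: ρ_b = (1−phi)ρ_g + phi·ρ_f = 0.9291×2.76 + 0.0709×1
       = 2.564 + 0.071 = 2.635 g/cm³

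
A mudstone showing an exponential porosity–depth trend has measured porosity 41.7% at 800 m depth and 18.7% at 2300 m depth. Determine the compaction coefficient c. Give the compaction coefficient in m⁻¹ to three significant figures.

0.000535 m⁻¹

Working in km (1 km = 1000 m; c in km⁻¹ = c in m⁻¹ × 1000):
Athy: φ(z) = φ₀ e^(−cz) ⇒ φ₁/φ₂ = e^{c(z₂−z₁)} ⇒ c = ln(φ₁/φ₂)/(z₂−z₁)
c = ln(0.417/0.187) / (2.3 − 0.8) = ln(2.23) / 1.5 = 0.8020 / 1.5 = 0.5347 km⁻¹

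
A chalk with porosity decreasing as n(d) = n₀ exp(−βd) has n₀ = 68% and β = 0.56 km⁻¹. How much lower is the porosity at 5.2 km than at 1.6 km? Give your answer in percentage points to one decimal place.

24.1 percentage points

n(1.6) = 0.68·e^(−0.56×1.6) = 0.2776
n(5.2) = 0.68·e^(−0.56×5.2) = 0.0370
Δn = 0.2776 − 0.0370 = 0.2406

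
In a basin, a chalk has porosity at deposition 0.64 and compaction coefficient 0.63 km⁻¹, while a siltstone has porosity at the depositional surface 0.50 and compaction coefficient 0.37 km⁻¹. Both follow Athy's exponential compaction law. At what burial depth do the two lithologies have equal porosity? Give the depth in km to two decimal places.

Set phi₀ₐ e^(−βₐz) = phi₀ᵦ e^(−βᵦz) ⇒ ln(phi₀ₐ/phi₀ᵦ) = (βₐ − βᵦ)·z
z = ln(0.64/0.5) / (0.63 − 0.37) = 0.2469 / 0.26 = 0.949 km

0.95 km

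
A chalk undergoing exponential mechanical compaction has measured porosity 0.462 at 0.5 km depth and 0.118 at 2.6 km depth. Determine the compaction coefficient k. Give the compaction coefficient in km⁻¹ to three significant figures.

Athy: phi(Z) = phi₀ e^(−kZ) ⇒ phi₁/phi₂ = e^{k(Z₂−Z₁)} ⇒ k = ln(phi₁/phi₂)/(Z₂−Z₁)
k = ln(0.462/0.118) / (2.6 − 0.5) = ln(3.915) / 2.1 = 1.3649 / 2.1 = 0.6499 km⁻¹

0.650 km⁻¹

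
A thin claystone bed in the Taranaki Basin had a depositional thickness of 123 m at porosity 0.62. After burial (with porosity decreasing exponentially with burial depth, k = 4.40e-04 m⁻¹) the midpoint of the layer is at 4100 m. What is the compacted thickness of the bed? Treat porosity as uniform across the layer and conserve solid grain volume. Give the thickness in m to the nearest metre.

Working in km (1 km = 1000 m; k in km⁻¹ = k in m⁻¹ × 1000):
Porosity at 4.1 km: phi = 0.62·exp(−0.44×4.1) = 0.1021
Solid-volume conservation: h(1−phi) = h₀(1−phi₀) ⇒ h = h₀·(1−phi₀)/(1−phi)
h = 0.123 × (1 − 0.62)/(1 − 0.1021) = 0.123 × 0.4232 = 0.0521 km

52 m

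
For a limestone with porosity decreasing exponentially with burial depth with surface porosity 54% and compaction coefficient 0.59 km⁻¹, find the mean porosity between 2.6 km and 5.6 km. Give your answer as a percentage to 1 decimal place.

5.5%

⟨φ⟩ = (1/(Z₂−Z₁)) ∫ φ₀ e^(−cZ) dZ = φ₀·(e^(−c·Z₁) − e^(−c·Z₂)) / (c·(Z₂−Z₁))
e^(−0.59×2.6) = 0.2157; e^(−0.59×5.6) = 0.0367
⟨φ⟩ = 0.54 × (0.2157 − 0.0367) / (0.59 × 3) = 0.54 × 0.1011 = 0.0546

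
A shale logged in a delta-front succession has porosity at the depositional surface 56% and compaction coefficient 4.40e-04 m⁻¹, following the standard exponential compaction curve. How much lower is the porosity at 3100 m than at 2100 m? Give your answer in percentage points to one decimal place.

Working in km (1 km = 1000 m; k in km⁻¹ = k in m⁻¹ × 1000):
phi(2.1) = 0.56·e^(−0.44×2.1) = 0.2223
phi(3.1) = 0.56·e^(−0.44×3.1) = 0.1432
Δphi = 0.2223 − 0.1432 = 0.0791

7.9 percentage points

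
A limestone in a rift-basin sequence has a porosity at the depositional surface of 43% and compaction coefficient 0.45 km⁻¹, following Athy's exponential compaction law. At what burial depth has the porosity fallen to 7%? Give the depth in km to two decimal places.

Invert Athy's law: d = ln(φ₀/φ) / k
d = ln(0.43/0.07) / 0.45 = ln(6.143) / 0.45 = 1.8153 / 0.45 = 4.034 km

4.03 km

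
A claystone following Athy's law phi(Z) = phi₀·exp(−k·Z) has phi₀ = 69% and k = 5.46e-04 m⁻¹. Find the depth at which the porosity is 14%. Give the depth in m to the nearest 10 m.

Working in km (1 km = 1000 m; k in km⁻¹ = k in m⁻¹ × 1000):
Invert Athy's law: Z = ln(phi₀/phi) / k
Z = ln(0.69/0.14) / 0.546 = ln(4.929) / 0.546 = 1.5950 / 0.546 = 2.921 km

2920 m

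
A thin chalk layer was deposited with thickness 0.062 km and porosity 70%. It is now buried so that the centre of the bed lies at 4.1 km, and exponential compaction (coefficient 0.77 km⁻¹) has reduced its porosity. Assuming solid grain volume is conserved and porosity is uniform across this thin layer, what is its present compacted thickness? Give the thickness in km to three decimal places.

Porosity at 4.1 km: phi = 0.7·exp(−0.77×4.1) = 0.0298
Solid-volume conservation: h(1−phi) = h₀(1−phi₀) ⇒ h = h₀·(1−phi₀)/(1−phi)
h = 0.062 × (1 − 0.7)/(1 − 0.0298) = 0.062 × 0.3092 = 0.0192 km

0.019 km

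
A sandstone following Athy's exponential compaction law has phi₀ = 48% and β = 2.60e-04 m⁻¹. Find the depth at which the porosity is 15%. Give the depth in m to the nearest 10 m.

4470 m

Working in km (1 km = 1000 m; β in km⁻¹ = β in m⁻¹ × 1000):
Invert Athy's law: Z = ln(phi₀/phi) / β
Z = ln(0.48/0.15) / 0.26 = ln(3.2) / 0.26 = 1.1632 / 0.26 = 4.474 km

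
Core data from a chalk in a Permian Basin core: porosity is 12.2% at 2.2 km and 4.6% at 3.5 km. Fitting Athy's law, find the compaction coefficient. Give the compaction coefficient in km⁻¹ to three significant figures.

Athy: phi(d) = phi₀ e^(−βd) ⇒ phi₁/phi₂ = e^{β(d₂−d₁)} ⇒ β = ln(phi₁/phi₂)/(d₂−d₁)
β = ln(0.122/0.046) / (3.5 − 2.2) = ln(2.652) / 1.3 = 0.9754 / 1.3 = 0.7503 km⁻¹

0.750 km⁻¹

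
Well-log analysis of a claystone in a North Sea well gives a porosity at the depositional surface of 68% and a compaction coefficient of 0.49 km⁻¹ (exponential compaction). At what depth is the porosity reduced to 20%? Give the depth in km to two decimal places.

Invert Athy's law: Z = ln(φ₀/φ) / c
Z = ln(0.68/0.2) / 0.49 = ln(3.4) / 0.49 = 1.2238 / 0.49 = 2.498 km

2.50 km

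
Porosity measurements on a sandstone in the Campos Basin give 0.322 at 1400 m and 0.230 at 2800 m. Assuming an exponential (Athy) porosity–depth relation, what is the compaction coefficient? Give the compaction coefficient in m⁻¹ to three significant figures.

Working in km (1 km = 1000 m; β in km⁻¹ = β in m⁻¹ × 1000):
Athy: φ(Z) = φ₀ e^(−βZ) ⇒ φ₁/φ₂ = e^{β(Z₂−Z₁)} ⇒ β = ln(φ₁/φ₂)/(Z₂−Z₁)
β = ln(0.322/0.23) / (2.8 − 1.4) = ln(1.4) / 1.4 = 0.3365 / 1.4 = 0.2403 km⁻¹

0.000240 m⁻¹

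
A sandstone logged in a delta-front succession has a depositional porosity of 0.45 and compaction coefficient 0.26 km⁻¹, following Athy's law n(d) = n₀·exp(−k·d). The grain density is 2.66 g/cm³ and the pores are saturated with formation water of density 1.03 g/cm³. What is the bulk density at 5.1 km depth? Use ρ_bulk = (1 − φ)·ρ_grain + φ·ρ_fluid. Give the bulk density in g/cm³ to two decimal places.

Porosity at depth: n = 0.45·exp(−0.26×5.1) = 0.45×0.2655 = 0.1195
Bulk density: ρ_b = (1−n)ρ_g + n·ρ_f = 0.8805×2.66 + 0.1195×1.03
       = 2.342 + 0.123 = 2.465 g/cm³

2.47 g/cm³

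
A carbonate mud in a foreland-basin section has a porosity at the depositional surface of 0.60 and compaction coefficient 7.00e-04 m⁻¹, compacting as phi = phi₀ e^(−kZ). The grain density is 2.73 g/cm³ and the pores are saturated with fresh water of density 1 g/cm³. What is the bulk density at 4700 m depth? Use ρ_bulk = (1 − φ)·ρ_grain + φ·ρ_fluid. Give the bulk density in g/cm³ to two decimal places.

2.69 g/cm³

Working in km (1 km = 1000 m; k in km⁻¹ = k in m⁻¹ × 1000):
Porosity at depth: phi = 0.6·exp(−0.7×4.7) = 0.6×0.0373 = 0.0224
Bulk density: ρ_b = (1−phi)ρ_g + phi·ρ_f = 0.9776×2.73 + 0.0224×1
       = 2.669 + 0.022 = 2.691 g/cm³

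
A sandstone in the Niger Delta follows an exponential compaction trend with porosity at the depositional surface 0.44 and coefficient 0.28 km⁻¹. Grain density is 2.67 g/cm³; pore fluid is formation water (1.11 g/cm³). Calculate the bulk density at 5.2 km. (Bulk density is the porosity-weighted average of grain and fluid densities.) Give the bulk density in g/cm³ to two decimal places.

Porosity at depth: n = 0.44·exp(−0.28×5.2) = 0.44×0.2332 = 0.1026
Bulk density: ρ_b = (1−n)ρ_g + n·ρ_f = 0.8974×2.67 + 0.1026×1.11
       = 2.396 + 0.114 = 2.510 g/cm³

2.51 g/cm³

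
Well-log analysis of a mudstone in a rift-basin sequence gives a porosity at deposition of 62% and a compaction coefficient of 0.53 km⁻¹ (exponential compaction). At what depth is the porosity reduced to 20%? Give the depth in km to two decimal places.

2.13 km

Invert Athy's law: Z = ln(n₀/n) / c
Z = ln(0.62/0.2) / 0.53 = ln(3.1) / 0.53 = 1.1314 / 0.53 = 2.135 km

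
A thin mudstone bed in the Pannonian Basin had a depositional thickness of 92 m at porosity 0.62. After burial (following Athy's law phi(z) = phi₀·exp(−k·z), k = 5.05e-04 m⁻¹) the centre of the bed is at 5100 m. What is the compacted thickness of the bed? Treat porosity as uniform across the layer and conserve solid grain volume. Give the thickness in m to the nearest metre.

37 m

Working in km (1 km = 1000 m; k in km⁻¹ = k in m⁻¹ × 1000):
Porosity at 5.1 km: phi = 0.62·exp(−0.505×5.1) = 0.0472
Solid-volume conservation: h(1−phi) = h₀(1−phi₀) ⇒ h = h₀·(1−phi₀)/(1−phi)
h = 0.092 × (1 − 0.62)/(1 − 0.0472) = 0.092 × 0.3988 = 0.0367 km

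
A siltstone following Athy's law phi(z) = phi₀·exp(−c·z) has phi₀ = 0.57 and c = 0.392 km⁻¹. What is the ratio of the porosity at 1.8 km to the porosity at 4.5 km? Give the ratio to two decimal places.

2.88

phi(z₁)/phi(z₂) = e^(−c·z₁)/e^(−c·z₂) = e^{c(z₂−z₁)}
= exp(0.392 × 2.7) = exp(1.058) = 2.8818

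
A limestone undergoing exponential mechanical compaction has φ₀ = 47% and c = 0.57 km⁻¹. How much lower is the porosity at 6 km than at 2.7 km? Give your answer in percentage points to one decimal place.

8.5 percentage points

φ(2.7) = 0.47·e^(−0.57×2.7) = 0.1009
φ(6) = 0.47·e^(−0.57×6) = 0.0154
Δφ = 0.1009 − 0.0154 = 0.0855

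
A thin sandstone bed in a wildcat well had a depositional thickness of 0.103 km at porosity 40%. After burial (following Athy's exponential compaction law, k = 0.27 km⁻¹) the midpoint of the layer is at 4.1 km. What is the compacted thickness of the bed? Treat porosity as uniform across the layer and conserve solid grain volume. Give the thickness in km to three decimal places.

Porosity at 4.1 km: φ = 0.4·exp(−0.27×4.1) = 0.1322
Solid-volume conservation: h(1−φ) = h₀(1−φ₀) ⇒ h = h₀·(1−φ₀)/(1−φ)
h = 0.103 × (1 − 0.4)/(1 − 0.1322) = 0.103 × 0.6914 = 0.0712 km

0.071 km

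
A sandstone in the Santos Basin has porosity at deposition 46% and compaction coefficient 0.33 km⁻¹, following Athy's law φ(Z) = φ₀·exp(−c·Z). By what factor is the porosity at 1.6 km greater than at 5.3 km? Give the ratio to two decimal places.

3.39

φ(Z₁)/φ(Z₂) = e^(−c·Z₁)/e^(−c·Z₂) = e^{c(Z₂−Z₁)}
= exp(0.33 × 3.7) = exp(1.221) = 3.3906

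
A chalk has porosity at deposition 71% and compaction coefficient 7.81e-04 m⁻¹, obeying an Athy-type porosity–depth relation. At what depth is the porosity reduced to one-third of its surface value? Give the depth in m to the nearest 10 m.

Working in km (1 km = 1000 m; c in km⁻¹ = c in m⁻¹ × 1000):
n/n₀ = 1/3 ⇒ exp(−c·Z) = 1/3 ⇒ Z = ln(3) / c
Z = 1.0986 / 0.781 = 1.407 km

1410 m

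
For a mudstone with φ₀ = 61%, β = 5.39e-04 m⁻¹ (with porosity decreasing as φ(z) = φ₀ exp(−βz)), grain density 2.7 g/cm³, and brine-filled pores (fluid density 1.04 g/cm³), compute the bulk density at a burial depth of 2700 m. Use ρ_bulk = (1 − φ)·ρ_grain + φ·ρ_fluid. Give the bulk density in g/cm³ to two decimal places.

Working in km (1 km = 1000 m; β in km⁻¹ = β in m⁻¹ × 1000):
Porosity at depth: φ = 0.61·exp(−0.539×2.7) = 0.61×0.2333 = 0.1423
Bulk density: ρ_b = (1−φ)ρ_g + φ·ρ_f = 0.8577×2.7 + 0.1423×1.04
       = 2.316 + 0.148 = 2.464 g/cm³

2.46 g/cm³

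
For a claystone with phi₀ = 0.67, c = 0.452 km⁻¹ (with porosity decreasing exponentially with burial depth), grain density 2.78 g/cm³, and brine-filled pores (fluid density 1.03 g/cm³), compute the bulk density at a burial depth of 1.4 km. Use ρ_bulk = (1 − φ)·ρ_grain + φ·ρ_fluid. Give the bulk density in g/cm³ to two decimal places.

2.16 g/cm³

Porosity at depth: phi = 0.67·exp(−0.452×1.4) = 0.67×0.5311 = 0.3558
Bulk density: ρ_b = (1−phi)ρ_g + phi·ρ_f = 0.6442×2.78 + 0.3558×1.03
       = 1.791 + 0.367 = 2.157 g/cm³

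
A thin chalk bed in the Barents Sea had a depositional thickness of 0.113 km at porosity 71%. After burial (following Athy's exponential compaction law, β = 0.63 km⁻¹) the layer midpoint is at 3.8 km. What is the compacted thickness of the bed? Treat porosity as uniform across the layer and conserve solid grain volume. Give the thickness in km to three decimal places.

0.035 km

Porosity at 3.8 km: φ = 0.71·exp(−0.63×3.8) = 0.0648
Solid-volume conservation: h(1−φ) = h₀(1−φ₀) ⇒ h = h₀·(1−φ₀)/(1−φ)
h = 0.113 × (1 − 0.71)/(1 − 0.0648) = 0.113 × 0.3101 = 0.0350 km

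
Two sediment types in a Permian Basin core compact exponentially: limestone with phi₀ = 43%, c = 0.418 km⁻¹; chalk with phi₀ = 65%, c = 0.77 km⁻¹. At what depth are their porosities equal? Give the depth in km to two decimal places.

1.17 km

Set phi₀ₐ e^(−cₐz) = phi₀ᵦ e^(−cᵦz) ⇒ ln(phi₀ₐ/phi₀ᵦ) = (cₐ − cᵦ)·z
z = ln(0.43/0.65) / (0.418 − 0.77) = -0.4132 / -0.352 = 1.174 km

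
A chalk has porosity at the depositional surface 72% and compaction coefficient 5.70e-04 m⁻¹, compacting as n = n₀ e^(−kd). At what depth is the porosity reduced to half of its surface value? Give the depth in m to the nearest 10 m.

Working in km (1 km = 1000 m; k in km⁻¹ = k in m⁻¹ × 1000):
n/n₀ = 1/2 ⇒ exp(−k·d) = 1/2 ⇒ d = ln(2) / k
d = 0.6931 / 0.57 = 1.216 km

1220 m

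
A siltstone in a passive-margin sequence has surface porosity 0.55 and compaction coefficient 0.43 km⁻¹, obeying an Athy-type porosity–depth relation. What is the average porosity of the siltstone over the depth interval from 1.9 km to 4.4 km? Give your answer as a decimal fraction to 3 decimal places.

0.149

⟨phi⟩ = (1/(z₂−z₁)) ∫ phi₀ e^(−kz) dz = phi₀·(e^(−k·z₁) − e^(−k·z₂)) / (k·(z₂−z₁))
e^(−0.43×1.9) = 0.4418; e^(−0.43×4.4) = 0.1508
⟨phi⟩ = 0.55 × (0.4418 − 0.1508) / (0.43 × 2.5) = 0.55 × 0.2707 = 0.1489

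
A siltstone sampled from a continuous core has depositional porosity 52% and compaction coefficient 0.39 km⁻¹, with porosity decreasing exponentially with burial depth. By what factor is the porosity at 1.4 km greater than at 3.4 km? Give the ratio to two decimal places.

2.18

phi(d₁)/phi(d₂) = e^(−c·d₁)/e^(−c·d₂) = e^{c(d₂−d₁)}
= exp(0.39 × 2) = exp(0.78) = 2.1815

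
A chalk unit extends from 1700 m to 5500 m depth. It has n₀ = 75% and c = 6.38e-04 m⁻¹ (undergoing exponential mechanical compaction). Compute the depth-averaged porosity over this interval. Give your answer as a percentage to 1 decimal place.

Working in km (1 km = 1000 m; c in km⁻¹ = c in m⁻¹ × 1000):
⟨n⟩ = (1/(Z₂−Z₁)) ∫ n₀ e^(−cZ) dZ = n₀·(e^(−c·Z₁) − e^(−c·Z₂)) / (c·(Z₂−Z₁))
e^(−0.638×1.7) = 0.3380; e^(−0.638×5.5) = 0.0299
⟨n⟩ = 0.75 × (0.3380 − 0.0299) / (0.638 × 3.8) = 0.75 × 0.1271 = 0.0953

9.5%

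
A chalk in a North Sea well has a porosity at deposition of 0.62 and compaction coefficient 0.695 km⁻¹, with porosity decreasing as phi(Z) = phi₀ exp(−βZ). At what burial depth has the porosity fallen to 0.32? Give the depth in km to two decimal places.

Invert Athy's law: Z = ln(phi₀/phi) / β
Z = ln(0.62/0.32) / 0.695 = ln(1.938) / 0.695 = 0.6614 / 0.695 = 0.952 km

0.95 km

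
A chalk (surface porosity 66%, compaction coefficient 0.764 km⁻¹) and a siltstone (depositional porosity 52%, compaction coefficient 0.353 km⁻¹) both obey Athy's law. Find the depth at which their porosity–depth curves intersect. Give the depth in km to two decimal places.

0.58 km

Set φ₀ₐ e^(−βₐd) = φ₀ᵦ e^(−βᵦd) ⇒ ln(φ₀ₐ/φ₀ᵦ) = (βₐ − βᵦ)·d
d = ln(0.66/0.52) / (0.764 − 0.353) = 0.2384 / 0.411 = 0.580 km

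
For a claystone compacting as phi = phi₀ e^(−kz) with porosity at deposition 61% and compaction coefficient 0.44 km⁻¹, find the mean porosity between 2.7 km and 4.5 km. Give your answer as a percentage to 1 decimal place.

⟨phi⟩ = (1/(z₂−z₁)) ∫ phi₀ e^(−kz) dz = phi₀·(e^(−k·z₁) − e^(−k·z₂)) / (k·(z₂−z₁))
e^(−0.44×2.7) = 0.3048; e^(−0.44×4.5) = 0.1381
⟨phi⟩ = 0.61 × (0.3048 − 0.1381) / (0.44 × 1.8) = 0.61 × 0.2106 = 0.1284

12.8%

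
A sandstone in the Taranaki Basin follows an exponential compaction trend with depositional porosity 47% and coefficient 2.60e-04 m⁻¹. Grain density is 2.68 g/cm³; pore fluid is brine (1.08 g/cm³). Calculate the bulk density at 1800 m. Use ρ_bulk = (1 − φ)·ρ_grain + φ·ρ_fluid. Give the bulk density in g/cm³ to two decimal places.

Working in km (1 km = 1000 m; c in km⁻¹ = c in m⁻¹ × 1000):
Porosity at depth: φ = 0.47·exp(−0.26×1.8) = 0.47×0.6263 = 0.2943
Bulk density: ρ_b = (1−φ)ρ_g + φ·ρ_f = 0.7057×2.68 + 0.2943×1.08
       = 1.891 + 0.318 = 2.209 g/cm³

2.21 g/cm³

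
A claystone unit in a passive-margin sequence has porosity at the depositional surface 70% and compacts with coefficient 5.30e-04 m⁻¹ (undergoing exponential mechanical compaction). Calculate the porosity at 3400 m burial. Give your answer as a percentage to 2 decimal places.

11.55%

Working in km (1 km = 1000 m; c in km⁻¹ = c in m⁻¹ × 1000):
n = n₀·exp(−c·d) = 0.7 × exp(−0.53 × 3.4) = 0.7 × exp(−1.802)
  = 0.7 × 0.1650 = 0.1155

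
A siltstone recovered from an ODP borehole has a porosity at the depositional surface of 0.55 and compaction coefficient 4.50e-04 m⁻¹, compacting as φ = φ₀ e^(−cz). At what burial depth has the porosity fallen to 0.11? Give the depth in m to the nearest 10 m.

Working in km (1 km = 1000 m; c in km⁻¹ = c in m⁻¹ × 1000):
Invert Athy's law: z = ln(φ₀/φ) / c
z = ln(0.55/0.11) / 0.45 = ln(5) / 0.45 = 1.6094 / 0.45 = 3.577 km

3580 m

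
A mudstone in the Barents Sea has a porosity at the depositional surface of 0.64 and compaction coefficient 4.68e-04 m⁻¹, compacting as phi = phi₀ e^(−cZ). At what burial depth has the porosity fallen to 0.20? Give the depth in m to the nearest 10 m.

Working in km (1 km = 1000 m; c in km⁻¹ = c in m⁻¹ × 1000):
Invert Athy's law: Z = ln(phi₀/phi) / c
Z = ln(0.64/0.2) / 0.468 = ln(3.2) / 0.468 = 1.1632 / 0.468 = 2.485 km

2490 m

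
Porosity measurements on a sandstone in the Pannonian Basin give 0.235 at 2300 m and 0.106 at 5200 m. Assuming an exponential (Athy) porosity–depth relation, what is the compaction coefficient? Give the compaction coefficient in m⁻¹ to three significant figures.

0.000275 m⁻¹

Working in km (1 km = 1000 m; β in km⁻¹ = β in m⁻¹ × 1000):
Athy: φ(z) = φ₀ e^(−βz) ⇒ φ₁/φ₂ = e^{β(z₂−z₁)} ⇒ β = ln(φ₁/φ₂)/(z₂−z₁)
β = ln(0.235/0.106) / (5.2 − 2.3) = ln(2.217) / 2.9 = 0.7961 / 2.9 = 0.2745 km⁻¹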